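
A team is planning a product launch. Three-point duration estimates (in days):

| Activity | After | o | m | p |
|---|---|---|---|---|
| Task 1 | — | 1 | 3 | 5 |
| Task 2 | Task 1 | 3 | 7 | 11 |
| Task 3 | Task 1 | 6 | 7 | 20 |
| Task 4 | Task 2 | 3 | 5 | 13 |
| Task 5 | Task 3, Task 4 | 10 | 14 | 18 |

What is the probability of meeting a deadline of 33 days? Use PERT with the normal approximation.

te_Task 1 = (1 + 4·3 + 5)/6 = 18/6 = 3; σ²_Task 1 = ((5−1)/6)² = 0.444
te_Task 2 = (3 + 4·7 + 11)/6 = 42/6 = 7; σ²_Task 2 = ((11−3)/6)² = 1.778
te_Task 3 = (6 + 4·7 + 20)/6 = 54/6 = 9; σ²_Task 3 = ((20−6)/6)² = 5.444
te_Task 4 = (3 + 4·5 + 13)/6 = 36/6 = 6; σ²_Task 4 = ((13−3)/6)² = 2.778
te_Task 5 = (10 + 4·14 + 18)/6 = 84/6 = 14; σ²_Task 5 = ((18−10)/6)² = 1.778

Forward pass:
ES_Task 1 = 0; EF_Task 1 = 3
ES_Task 2 = 3; EF_Task 2 = 3+7 = 10
ES_Task 3 = 3; EF_Task 3 = 3+9 = 12
ES_Task 4 = 10; EF_Task 4 = 10+6 = 16
ES_Task 5 = max(EF_Task 3=12, EF_Task 4=16) = 16; EF_Task 5 = 16+14 = 30
Expected project duration μ = 30 days. Critical path: Task 1 → Task 2 → Task 4 → Task 5.

Variance along critical path = 0.444 + 1.778 + 2.778 + 1.778 = 6.778; σ = √6.778 = 2.603 days.
Z = (33 − 30) / 2.603 = 1.152
P(T ≤ 33) = Φ(1.152) ≈ 0.875

0.875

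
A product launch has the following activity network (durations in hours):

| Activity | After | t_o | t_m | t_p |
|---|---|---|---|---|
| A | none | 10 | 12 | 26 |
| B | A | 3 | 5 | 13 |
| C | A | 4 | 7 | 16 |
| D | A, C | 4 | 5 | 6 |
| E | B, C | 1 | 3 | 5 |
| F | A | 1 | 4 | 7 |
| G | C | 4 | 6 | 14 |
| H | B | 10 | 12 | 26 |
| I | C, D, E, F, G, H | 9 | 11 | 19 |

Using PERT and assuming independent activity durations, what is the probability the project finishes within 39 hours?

te_A = (10 + 4·12 + 26)/6 = 84/6 = 14; σ²_A = ((26−10)/6)² = 7.111
te_B = (3 + 4·5 + 13)/6 = 36/6 = 6; σ²_B = ((13−3)/6)² = 2.778
te_C = (4 + 4·7 + 16)/6 = 48/6 = 8; σ²_C = ((16−4)/6)² = 4.000
te_D = (4 + 4·5 + 6)/6 = 30/6 = 5; σ²_D = ((6−4)/6)² = 0.111
te_E = (1 + 4·3 + 5)/6 = 18/6 = 3; σ²_E = ((5−1)/6)² = 0.444
te_F = (1 + 4·4 + 7)/6 = 24/6 = 4; σ²_F = ((7−1)/6)² = 1.000
te_G = (4 + 4·6 + 14)/6 = 42/6 = 7; σ²_G = ((14−4)/6)² = 2.778
te_H = (10 + 4·12 + 26)/6 = 84/6 = 14; σ²_H = ((26−10)/6)² = 7.111
te_I = (9 + 4·11 + 19)/6 = 72/6 = 12; σ²_I = ((19−9)/6)² = 2.778

Forward pass:
ES_A = 0; EF_A = 14
ES_B = 14; EF_B = 14+6 = 20
ES_C = 14; EF_C = 14+8 = 22
ES_D = max(EF_A=14, EF_C=22) = 22; EF_D = 22+5 = 27
ES_E = max(EF_B=20, EF_C=22) = 22; EF_E = 22+3 = 25
ES_F = 14; EF_F = 14+4 = 18
ES_G = 22; EF_G = 22+7 = 29
ES_H = 20; EF_H = 20+14 = 34
ES_I = max(EF_C=22, EF_D=27, EF_E=25, EF_F=18, EF_G=29, EF_H=34) = 34; EF_I = 34+12 = 46
Expected project duration μ = 46 hours. Critical path: A → B → H → I.

Variance along critical path = 7.111 + 2.778 + 7.111 + 2.778 = 19.778; σ = √19.778 = 4.447 hours.
Z = (39 − 46) / 4.447 = -1.574
P(T ≤ 39) = Φ(-1.574) ≈ 0.058

0.058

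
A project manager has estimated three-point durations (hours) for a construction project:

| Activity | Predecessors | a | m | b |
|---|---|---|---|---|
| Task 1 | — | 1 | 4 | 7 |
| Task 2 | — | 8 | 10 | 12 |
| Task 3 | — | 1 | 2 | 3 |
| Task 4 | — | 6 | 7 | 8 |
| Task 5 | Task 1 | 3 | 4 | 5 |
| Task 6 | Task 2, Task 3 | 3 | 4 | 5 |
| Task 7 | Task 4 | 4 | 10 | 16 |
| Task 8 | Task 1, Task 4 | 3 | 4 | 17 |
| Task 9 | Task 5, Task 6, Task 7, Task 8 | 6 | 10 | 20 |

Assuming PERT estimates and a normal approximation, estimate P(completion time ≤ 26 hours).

te_Task 1 = (1 + 4·4 + 7)/6 = 24/6 = 4; σ²_Task 1 = ((7−1)/6)² = 1.000
te_Task 2 = (8 + 4·10 + 12)/6 = 60/6 = 10; σ²_Task 2 = ((12−8)/6)² = 0.444
te_Task 3 = (1 + 4·2 + 3)/6 = 12/6 = 2; σ²_Task 3 = ((3−1)/6)² = 0.111
te_Task 4 = (6 + 4·7 + 8)/6 = 42/6 = 7; σ²_Task 4 = ((8−6)/6)² = 0.111
te_Task 5 = (3 + 4·4 + 5)/6 = 24/6 = 4; σ²_Task 5 = ((5−3)/6)² = 0.111
te_Task 6 = (3 + 4·4 + 5)/6 = 24/6 = 4; σ²_Task 6 = ((5−3)/6)² = 0.111
te_Task 7 = (4 + 4·10 + 16)/6 = 60/6 = 10; σ²_Task 7 = ((16−4)/6)² = 4.000
te_Task 8 = (3 + 4·4 + 17)/6 = 36/6 = 6; σ²_Task 8 = ((17−3)/6)² = 5.444
te_Task 9 = (6 + 4·10 + 20)/6 = 66/6 = 11; σ²_Task 9 = ((20−6)/6)² = 5.444

Forward pass:
ES_Task 1 = 0; EF_Task 1 = 4
ES_Task 2 = 0; EF_Task 2 = 10
ES_Task 3 = 0; EF_Task 3 = 2
ES_Task 4 = 0; EF_Task 4 = 7
ES_Task 5 = 4; EF_Task 5 = 4+4 = 8
ES_Task 6 = max(EF_Task 2=10, EF_Task 3=2) = 10; EF_Task 6 = 10+4 = 14
ES_Task 7 = 7; EF_Task 7 = 7+10 = 17
ES_Task 8 = max(EF_Task 1=4, EF_Task 4=7) = 7; EF_Task 8 = 7+6 = 13
ES_Task 9 = max(EF_Task 5=8, EF_Task 6=14, EF_Task 7=17, EF_Task 8=13) = 17; EF_Task 9 = 17+11 = 28
Expected project duration μ = 28 hours. Critical path: Task 4 → Task 7 → Task 9.

Variance along critical path = 0.111 + 4.000 + 5.444 = 9.556; σ = √9.556 = 3.091 hours.
Z = (26 − 28) / 3.091 = -0.647
P(T ≤ 26) = Φ(-0.647) ≈ 0.259

0.259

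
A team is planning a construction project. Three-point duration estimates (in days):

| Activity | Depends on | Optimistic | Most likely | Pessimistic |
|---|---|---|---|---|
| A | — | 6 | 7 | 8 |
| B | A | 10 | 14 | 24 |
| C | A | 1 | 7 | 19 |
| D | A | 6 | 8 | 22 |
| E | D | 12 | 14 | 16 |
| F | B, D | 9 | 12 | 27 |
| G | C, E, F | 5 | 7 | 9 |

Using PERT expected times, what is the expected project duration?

te_A = (6 + 4·7 + 8)/6 = 42/6 = 7
te_B = (10 + 4·14 + 24)/6 = 90/6 = 15
te_C = (1 + 4·7 + 19)/6 = 48/6 = 8
te_D = (6 + 4·8 + 22)/6 = 60/6 = 10
te_E = (12 + 4·14 + 16)/6 = 84/6 = 14
te_F = (9 + 4·12 + 27)/6 = 84/6 = 14
te_G = (5 + 4·7 + 9)/6 = 42/6 = 7

Forward pass:
ES_A = 0; EF_A = 7
ES_B = 7; EF_B = 7+15 = 22
ES_C = 7; EF_C = 7+8 = 15
ES_D = 7; EF_D = 7+10 = 17
ES_E = 17; EF_E = 17+14 = 31
ES_F = max(EF_B=22, EF_D=17) = 22; EF_F = 22+14 = 36
ES_G = max(EF_C=15, EF_E=31, EF_F=36) = 36; EF_G = 36+7 = 43
Expected project duration μ = 43 days. Critical path: A → B → F → G.

43 days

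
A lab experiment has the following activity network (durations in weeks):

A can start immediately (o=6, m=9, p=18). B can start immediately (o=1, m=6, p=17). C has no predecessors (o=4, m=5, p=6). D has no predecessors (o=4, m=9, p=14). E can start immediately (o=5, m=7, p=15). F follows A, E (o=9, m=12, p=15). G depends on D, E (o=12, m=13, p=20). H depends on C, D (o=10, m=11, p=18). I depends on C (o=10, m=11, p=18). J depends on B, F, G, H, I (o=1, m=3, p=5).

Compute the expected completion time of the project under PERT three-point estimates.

te_A = (6 + 4·9 + 18)/6 = 60/6 = 10
te_B = (1 + 4·6 + 17)/6 = 42/6 = 7
te_C = (4 + 4·5 + 6)/6 = 30/6 = 5
te_D = (4 + 4·9 + 14)/6 = 54/6 = 9
te_E = (5 + 4·7 + 15)/6 = 48/6 = 8
te_F = (9 + 4·12 + 15)/6 = 72/6 = 12
te_G = (12 + 4·13 + 20)/6 = 84/6 = 14
te_H = (10 + 4·11 + 18)/6 = 72/6 = 12
te_I = (10 + 4·11 + 18)/6 = 72/6 = 12
te_J = (1 + 4·3 + 5)/6 = 18/6 = 3

Forward pass:
ES_A = 0; EF_A = 10
ES_B = 0; EF_B = 7
ES_C = 0; EF_C = 5
ES_D = 0; EF_D = 9
ES_E = 0; EF_E = 8
ES_F = max(EF_A=10, EF_E=8) = 10; EF_F = 10+12 = 22
ES_G = max(EF_D=9, EF_E=8) = 9; EF_G = 9+14 = 23
ES_H = max(EF_C=5, EF_D=9) = 9; EF_H = 9+12 = 21
ES_I = 5; EF_I = 5+12 = 17
ES_J = max(EF_B=7, EF_F=22, EF_G=23, EF_H=21, EF_I=17) = 23; EF_J = 23+3 = 26
Expected project duration μ = 26 weeks. Critical path: D → G → J.

26 weeks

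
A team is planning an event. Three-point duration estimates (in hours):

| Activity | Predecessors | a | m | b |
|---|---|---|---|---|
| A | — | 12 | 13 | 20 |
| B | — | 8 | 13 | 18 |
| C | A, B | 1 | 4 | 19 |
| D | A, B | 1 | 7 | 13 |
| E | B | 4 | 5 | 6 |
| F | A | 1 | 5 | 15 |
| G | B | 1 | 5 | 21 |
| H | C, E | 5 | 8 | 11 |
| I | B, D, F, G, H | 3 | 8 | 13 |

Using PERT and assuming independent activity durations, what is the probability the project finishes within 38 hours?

te_A = (12 + 4·13 + 20)/6 = 84/6 = 14; σ²_A = ((20−12)/6)² = 1.778
te_B = (8 + 4·13 + 18)/6 = 78/6 = 13; σ²_B = ((18−8)/6)² = 2.778
te_C = (1 + 4·4 + 19)/6 = 36/6 = 6; σ²_C = ((19−1)/6)² = 9.000
te_D = (1 + 4·7 + 13)/6 = 42/6 = 7; σ²_D = ((13−1)/6)² = 4.000
te_E = (4 + 4·5 + 6)/6 = 30/6 = 5; σ²_E = ((6−4)/6)² = 0.111
te_F = (1 + 4·5 + 15)/6 = 36/6 = 6; σ²_F = ((15−1)/6)² = 5.444
te_G = (1 + 4·5 + 21)/6 = 42/6 = 7; σ²_G = ((21−1)/6)² = 11.111
te_H = (5 + 4·8 + 11)/6 = 48/6 = 8; σ²_H = ((11−5)/6)² = 1.000
te_I = (3 + 4·8 + 13)/6 = 48/6 = 8; σ²_I = ((13−3)/6)² = 2.778

Forward pass:
ES_A = 0; EF_A = 14
ES_B = 0; EF_B = 13
ES_C = max(EF_A=14, EF_B=13) = 14; EF_C = 14+6 = 20
ES_D = max(EF_A=14, EF_B=13) = 14; EF_D = 14+7 = 21
ES_E = 13; EF_E = 13+5 = 18
ES_F = 14; EF_F = 14+6 = 20
ES_G = 13; EF_G = 13+7 = 20
ES_H = max(EF_C=20, EF_E=18) = 20; EF_H = 20+8 = 28
ES_I = max(EF_B=13, EF_D=21, EF_F=20, EF_G=20, EF_H=28) = 28; EF_I = 28+8 = 36
Expected project duration μ = 36 hours. Critical path: A → C → H → I.

Variance along critical path = 1.778 + 9.000 + 1.000 + 2.778 = 14.556; σ = √14.556 = 3.815 hours.
Z = (38 − 36) / 3.815 = 0.524
P(T ≤ 38) = Φ(0.524) ≈ 0.700

0.700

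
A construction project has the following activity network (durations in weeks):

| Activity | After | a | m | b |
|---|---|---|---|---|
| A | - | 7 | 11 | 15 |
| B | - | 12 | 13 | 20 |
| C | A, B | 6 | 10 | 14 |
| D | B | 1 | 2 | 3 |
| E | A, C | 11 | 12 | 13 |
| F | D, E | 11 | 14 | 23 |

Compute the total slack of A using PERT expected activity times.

te_A = (7 + 4·11 + 15)/6 = 66/6 = 11
te_B = (12 + 4·13 + 20)/6 = 84/6 = 14
te_C = (6 + 4·10 + 14)/6 = 60/6 = 10
te_D = (1 + 4·2 + 3)/6 = 12/6 = 2
te_E = (11 + 4·12 + 13)/6 = 72/6 = 12
te_F = (11 + 4·14 + 23)/6 = 90/6 = 15

Forward pass:
ES_A = 0; EF_A = 11
ES_B = 0; EF_B = 14
ES_C = max(EF_A=11, EF_B=14) = 14; EF_C = 14+10 = 24
ES_D = 14; EF_D = 14+2 = 16
ES_E = max(EF_A=11, EF_C=24) = 24; EF_E = 24+12 = 36
ES_F = max(EF_D=16, EF_E=36) = 36; EF_F = 36+15 = 51
Expected project duration μ = 51 weeks. Critical path: B → C → E → F.

Backward pass:
LF_F = 51; LS_F = 51−15 = 36
LF_E = LS_F = 36; LS_E = 36−12 = 24
LF_D = LS_F = 36; LS_D = 36−2 = 34
LF_C = LS_E = 24; LS_C = 24−10 = 14
LF_B = min(LS_C=14, LS_D=34) = 14; LS_B = 14−14 = 0
LF_A = min(LS_C=14, LS_E=24) = 14; LS_A = 14−11 = 3
Slack_A = LS_A − ES_A = 3 − 0 = 3

3 weeks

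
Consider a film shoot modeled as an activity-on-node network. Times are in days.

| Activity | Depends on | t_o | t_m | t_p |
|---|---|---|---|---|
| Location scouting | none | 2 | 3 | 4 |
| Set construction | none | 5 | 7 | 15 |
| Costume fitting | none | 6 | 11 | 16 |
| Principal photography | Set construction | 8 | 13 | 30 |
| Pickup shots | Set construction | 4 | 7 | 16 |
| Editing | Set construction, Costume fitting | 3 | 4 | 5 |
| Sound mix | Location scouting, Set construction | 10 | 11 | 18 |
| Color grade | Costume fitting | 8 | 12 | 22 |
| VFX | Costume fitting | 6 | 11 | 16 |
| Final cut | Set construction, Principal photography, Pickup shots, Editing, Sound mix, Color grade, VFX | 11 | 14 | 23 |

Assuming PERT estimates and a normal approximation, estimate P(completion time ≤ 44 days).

0.924

te_Location scouting = (2 + 4·3 + 4)/6 = 18/6 = 3; σ²_Location scouting = ((4−2)/6)² = 0.111
te_Set construction = (5 + 4·7 + 15)/6 = 48/6 = 8; σ²_Set construction = ((15−5)/6)² = 2.778
te_Costume fitting = (6 + 4·11 + 16)/6 = 66/6 = 11; σ²_Costume fitting = ((16−6)/6)² = 2.778
te_Principal photography = (8 + 4·13 + 30)/6 = 90/6 = 15; σ²_Principal photography = ((30−8)/6)² = 13.444
te_Pickup shots = (4 + 4·7 + 16)/6 = 48/6 = 8; σ²_Pickup shots = ((16−4)/6)² = 4.000
te_Editing = (3 + 4·4 + 5)/6 = 24/6 = 4; σ²_Editing = ((5−3)/6)² = 0.111
te_Sound mix = (10 + 4·11 + 18)/6 = 72/6 = 12; σ²_Sound mix = ((18−10)/6)² = 1.778
te_Color grade = (8 + 4·12 + 22)/6 = 78/6 = 13; σ²_Color grade = ((22−8)/6)² = 5.444
te_VFX = (6 + 4·11 + 16)/6 = 66/6 = 11; σ²_VFX = ((16−6)/6)² = 2.778
te_Final cut = (11 + 4·14 + 23)/6 = 90/6 = 15; σ²_Final cut = ((23−11)/6)² = 4.000

Forward pass:
ES_Location scouting = 0; EF_Location scouting = 3
ES_Set construction = 0; EF_Set construction = 8
ES_Costume fitting = 0; EF_Costume fitting = 11
ES_Principal photography = 8; EF_Principal photography = 8+15 = 23
ES_Pickup shots = 8; EF_Pickup shots = 8+8 = 16
ES_Editing = max(EF_Set construction=8, EF_Costume fitting=11) = 11; EF_Editing = 11+4 = 15
ES_Sound mix = max(EF_Location scouting=3, EF_Set construction=8) = 8; EF_Sound mix = 8+12 = 20
ES_Color grade = 11; EF_Color grade = 11+13 = 24
ES_VFX = 11; EF_VFX = 11+11 = 22
ES_Final cut = max(EF_Set construction=8, EF_Principal photography=23, EF_Pickup shots=16, EF_Editing=15, EF_Sound mix=20, EF_Color grade=24, EF_VFX=22) = 24; EF_Final cut = 24+15 = 39
Expected project duration μ = 39 days. Critical path: Costume fitting → Color grade → Final cut.

Variance along critical path = 2.778 + 5.444 + 4.000 = 12.222; σ = √12.222 = 3.496 days.
Z = (44 − 39) / 3.496 = 1.430
P(T ≤ 44) = Φ(1.430) ≈ 0.924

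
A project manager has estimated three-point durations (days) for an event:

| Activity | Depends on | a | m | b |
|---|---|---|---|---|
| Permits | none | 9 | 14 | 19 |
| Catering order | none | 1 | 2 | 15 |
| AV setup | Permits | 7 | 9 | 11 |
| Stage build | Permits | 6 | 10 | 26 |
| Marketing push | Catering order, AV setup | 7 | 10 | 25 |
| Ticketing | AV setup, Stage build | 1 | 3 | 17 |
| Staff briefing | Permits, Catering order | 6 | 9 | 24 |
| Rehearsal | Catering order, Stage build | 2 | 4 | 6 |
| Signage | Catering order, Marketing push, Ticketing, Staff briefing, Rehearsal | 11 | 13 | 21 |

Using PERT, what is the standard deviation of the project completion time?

te_Permits = (9 + 4·14 + 19)/6 = 84/6 = 14; σ²_Permits = ((19−9)/6)² = 2.778
te_Catering order = (1 + 4·2 + 15)/6 = 24/6 = 4; σ²_Catering order = ((15−1)/6)² = 5.444
te_AV setup = (7 + 4·9 + 11)/6 = 54/6 = 9; σ²_AV setup = ((11−7)/6)² = 0.444
te_Stage build = (6 + 4·10 + 26)/6 = 72/6 = 12; σ²_Stage build = ((26−6)/6)² = 11.111
te_Marketing push = (7 + 4·10 + 25)/6 = 72/6 = 12; σ²_Marketing push = ((25−7)/6)² = 9.000
te_Ticketing = (1 + 4·3 + 17)/6 = 30/6 = 5; σ²_Ticketing = ((17−1)/6)² = 7.111
te_Staff briefing = (6 + 4·9 + 24)/6 = 66/6 = 11; σ²_Staff briefing = ((24−6)/6)² = 9.000
te_Rehearsal = (2 + 4·4 + 6)/6 = 24/6 = 4; σ²_Rehearsal = ((6−2)/6)² = 0.444
te_Signage = (11 + 4·13 + 21)/6 = 84/6 = 14; σ²_Signage = ((21−11)/6)² = 2.778

Forward pass:
ES_Permits = 0; EF_Permits = 14
ES_Catering order = 0; EF_Catering order = 4
ES_AV setup = 14; EF_AV setup = 14+9 = 23
ES_Stage build = 14; EF_Stage build = 14+12 = 26
ES_Marketing push = max(EF_Catering order=4, EF_AV setup=23) = 23; EF_Marketing push = 23+12 = 35
ES_Ticketing = max(EF_AV setup=23, EF_Stage build=26) = 26; EF_Ticketing = 26+5 = 31
ES_Staff briefing = max(EF_Permits=14, EF_Catering order=4) = 14; EF_Staff briefing = 14+11 = 25
ES_Rehearsal = max(EF_Catering order=4, EF_Stage build=26) = 26; EF_Rehearsal = 26+4 = 30
ES_Signage = max(EF_Catering order=4, EF_Marketing push=35, EF_Ticketing=31, EF_Staff briefing=25, EF_Rehearsal=30) = 35; EF_Signage = 35+14 = 49
Expected project duration μ = 49 days. Critical path: Permits → AV setup → Marketing push → Signage.

Variance along critical path = 2.778 + 0.444 + 9.000 + 2.778 = 15.000
σ = √15.000 = 3.873 days

3.87 days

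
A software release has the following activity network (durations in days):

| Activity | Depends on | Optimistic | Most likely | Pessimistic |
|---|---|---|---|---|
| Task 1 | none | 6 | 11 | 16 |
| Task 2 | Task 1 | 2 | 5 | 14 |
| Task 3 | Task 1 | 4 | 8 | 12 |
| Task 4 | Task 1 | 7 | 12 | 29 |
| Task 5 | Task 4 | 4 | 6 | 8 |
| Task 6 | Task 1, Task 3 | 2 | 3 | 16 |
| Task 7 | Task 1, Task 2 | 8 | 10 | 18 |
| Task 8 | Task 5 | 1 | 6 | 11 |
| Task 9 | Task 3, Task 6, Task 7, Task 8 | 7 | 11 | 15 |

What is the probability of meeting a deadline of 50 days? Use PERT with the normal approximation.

0.668

te_Task 1 = (6 + 4·11 + 16)/6 = 66/6 = 11; σ²_Task 1 = ((16−6)/6)² = 2.778
te_Task 2 = (2 + 4·5 + 14)/6 = 36/6 = 6; σ²_Task 2 = ((14−2)/6)² = 4.000
te_Task 3 = (4 + 4·8 + 12)/6 = 48/6 = 8; σ²_Task 3 = ((12−4)/6)² = 1.778
te_Task 4 = (7 + 4·12 + 29)/6 = 84/6 = 14; σ²_Task 4 = ((29−7)/6)² = 13.444
te_Task 5 = (4 + 4·6 + 8)/6 = 36/6 = 6; σ²_Task 5 = ((8−4)/6)² = 0.444
te_Task 6 = (2 + 4·3 + 16)/6 = 30/6 = 5; σ²_Task 6 = ((16−2)/6)² = 5.444
te_Task 7 = (8 + 4·10 + 18)/6 = 66/6 = 11; σ²_Task 7 = ((18−8)/6)² = 2.778
te_Task 8 = (1 + 4·6 + 11)/6 = 36/6 = 6; σ²_Task 8 = ((11−1)/6)² = 2.778
te_Task 9 = (7 + 4·11 + 15)/6 = 66/6 = 11; σ²_Task 9 = ((15−7)/6)² = 1.778

Forward pass:
ES_Task 1 = 0; EF_Task 1 = 11
ES_Task 2 = 11; EF_Task 2 = 11+6 = 17
ES_Task 3 = 11; EF_Task 3 = 11+8 = 19
ES_Task 4 = 11; EF_Task 4 = 11+14 = 25
ES_Task 5 = 25; EF_Task 5 = 25+6 = 31
ES_Task 6 = max(EF_Task 1=11, EF_Task 3=19) = 19; EF_Task 6 = 19+5 = 24
ES_Task 7 = max(EF_Task 1=11, EF_Task 2=17) = 17; EF_Task 7 = 17+11 = 28
ES_Task 8 = 31; EF_Task 8 = 31+6 = 37
ES_Task 9 = max(EF_Task 3=19, EF_Task 6=24, EF_Task 7=28, EF_Task 8=37) = 37; EF_Task 9 = 37+11 = 48
Expected project duration μ = 48 days. Critical path: Task 1 → Task 4 → Task 5 → Task 8 → Task 9.

Variance along critical path = 2.778 + 13.444 + 0.444 + 2.778 + 1.778 = 21.222; σ = √21.222 = 4.607 days.
Z = (50 − 48) / 4.607 = 0.434
P(T ≤ 50) = Φ(0.434) ≈ 0.668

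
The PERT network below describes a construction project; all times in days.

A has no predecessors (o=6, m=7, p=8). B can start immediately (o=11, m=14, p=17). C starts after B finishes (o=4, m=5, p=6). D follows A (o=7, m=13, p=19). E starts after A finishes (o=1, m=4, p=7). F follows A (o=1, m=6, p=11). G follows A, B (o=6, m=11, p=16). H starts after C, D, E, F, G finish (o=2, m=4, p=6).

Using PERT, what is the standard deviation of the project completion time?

2.05 days

te_A = (6 + 4·7 + 8)/6 = 42/6 = 7; σ²_A = ((8−6)/6)² = 0.111
te_B = (11 + 4·14 + 17)/6 = 84/6 = 14; σ²_B = ((17−11)/6)² = 1.000
te_C = (4 + 4·5 + 6)/6 = 30/6 = 5; σ²_C = ((6−4)/6)² = 0.111
te_D = (7 + 4·13 + 19)/6 = 78/6 = 13; σ²_D = ((19−7)/6)² = 4.000
te_E = (1 + 4·4 + 7)/6 = 24/6 = 4; σ²_E = ((7−1)/6)² = 1.000
te_F = (1 + 4·6 + 11)/6 = 36/6 = 6; σ²_F = ((11−1)/6)² = 2.778
te_G = (6 + 4·11 + 16)/6 = 66/6 = 11; σ²_G = ((16−6)/6)² = 2.778
te_H = (2 + 4·4 + 6)/6 = 24/6 = 4; σ²_H = ((6−2)/6)² = 0.444

Forward pass:
ES_A = 0; EF_A = 7
ES_B = 0; EF_B = 14
ES_C = 14; EF_C = 14+5 = 19
ES_D = 7; EF_D = 7+13 = 20
ES_E = 7; EF_E = 7+4 = 11
ES_F = 7; EF_F = 7+6 = 13
ES_G = max(EF_A=7, EF_B=14) = 14; EF_G = 14+11 = 25
ES_H = max(EF_C=19, EF_D=20, EF_E=11, EF_F=13, EF_G=25) = 25; EF_H = 25+4 = 29
Expected project duration μ = 29 days. Critical path: B → G → H.

Variance along critical path = 1.000 + 2.778 + 0.444 = 4.222
σ = √4.222 = 2.055 days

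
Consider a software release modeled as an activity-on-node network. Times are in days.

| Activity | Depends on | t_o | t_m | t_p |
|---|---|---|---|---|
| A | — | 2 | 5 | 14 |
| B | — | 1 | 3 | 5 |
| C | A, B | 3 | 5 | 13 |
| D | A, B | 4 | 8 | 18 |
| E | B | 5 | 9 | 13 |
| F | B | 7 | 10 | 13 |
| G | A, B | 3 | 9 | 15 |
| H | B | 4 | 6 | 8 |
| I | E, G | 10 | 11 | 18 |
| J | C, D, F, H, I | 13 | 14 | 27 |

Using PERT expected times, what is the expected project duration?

te_A = (2 + 4·5 + 14)/6 = 36/6 = 6
te_B = (1 + 4·3 + 5)/6 = 18/6 = 3
te_C = (3 + 4·5 + 13)/6 = 36/6 = 6
te_D = (4 + 4·8 + 18)/6 = 54/6 = 9
te_E = (5 + 4·9 + 13)/6 = 54/6 = 9
te_F = (7 + 4·10 + 13)/6 = 60/6 = 10
te_G = (3 + 4·9 + 15)/6 = 54/6 = 9
te_H = (4 + 4·6 + 8)/6 = 36/6 = 6
te_I = (10 + 4·11 + 18)/6 = 72/6 = 12
te_J = (13 + 4·14 + 27)/6 = 96/6 = 16

Forward pass:
ES_A = 0; EF_A = 6
ES_B = 0; EF_B = 3
ES_C = max(EF_A=6, EF_B=3) = 6; EF_C = 6+6 = 12
ES_D = max(EF_A=6, EF_B=3) = 6; EF_D = 6+9 = 15
ES_E = 3; EF_E = 3+9 = 12
ES_F = 3; EF_F = 3+10 = 13
ES_G = max(EF_A=6, EF_B=3) = 6; EF_G = 6+9 = 15
ES_H = 3; EF_H = 3+6 = 9
ES_I = max(EF_E=12, EF_G=15) = 15; EF_I = 15+12 = 27
ES_J = max(EF_C=12, EF_D=15, EF_F=13, EF_H=9, EF_I=27) = 27; EF_J = 27+16 = 43
Expected project duration μ = 43 days. Critical path: A → G → I → J.

43 days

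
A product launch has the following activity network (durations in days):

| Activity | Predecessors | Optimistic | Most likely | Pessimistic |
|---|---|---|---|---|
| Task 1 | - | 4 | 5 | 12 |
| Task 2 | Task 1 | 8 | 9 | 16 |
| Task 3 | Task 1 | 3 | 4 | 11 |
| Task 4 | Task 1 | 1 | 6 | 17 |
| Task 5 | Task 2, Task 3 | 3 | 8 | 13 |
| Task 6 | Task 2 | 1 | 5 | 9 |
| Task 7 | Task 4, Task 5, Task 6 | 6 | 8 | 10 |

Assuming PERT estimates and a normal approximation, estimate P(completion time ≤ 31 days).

0.350

te_Task 1 = (4 + 4·5 + 12)/6 = 36/6 = 6; σ²_Task 1 = ((12−4)/6)² = 1.778
te_Task 2 = (8 + 4·9 + 16)/6 = 60/6 = 10; σ²_Task 2 = ((16−8)/6)² = 1.778
te_Task 3 = (3 + 4·4 + 11)/6 = 30/6 = 5; σ²_Task 3 = ((11−3)/6)² = 1.778
te_Task 4 = (1 + 4·6 + 17)/6 = 42/6 = 7; σ²_Task 4 = ((17−1)/6)² = 7.111
te_Task 5 = (3 + 4·8 + 13)/6 = 48/6 = 8; σ²_Task 5 = ((13−3)/6)² = 2.778
te_Task 6 = (1 + 4·5 + 9)/6 = 30/6 = 5; σ²_Task 6 = ((9−1)/6)² = 1.778
te_Task 7 = (6 + 4·8 + 10)/6 = 48/6 = 8; σ²_Task 7 = ((10−6)/6)² = 0.444

Forward pass:
ES_Task 1 = 0; EF_Task 1 = 6
ES_Task 2 = 6; EF_Task 2 = 6+10 = 16
ES_Task 3 = 6; EF_Task 3 = 6+5 = 11
ES_Task 4 = 6; EF_Task 4 = 6+7 = 13
ES_Task 5 = max(EF_Task 2=16, EF_Task 3=11) = 16; EF_Task 5 = 16+8 = 24
ES_Task 6 = 16; EF_Task 6 = 16+5 = 21
ES_Task 7 = max(EF_Task 4=13, EF_Task 5=24, EF_Task 6=21) = 24; EF_Task 7 = 24+8 = 32
Expected project duration μ = 32 days. Critical path: Task 1 → Task 2 → Task 5 → Task 7.

Variance along critical path = 1.778 + 1.778 + 2.778 + 0.444 = 6.778; σ = √6.778 = 2.603 days.
Z = (31 − 32) / 2.603 = -0.384
P(T ≤ 31) = Φ(-0.384) ≈ 0.350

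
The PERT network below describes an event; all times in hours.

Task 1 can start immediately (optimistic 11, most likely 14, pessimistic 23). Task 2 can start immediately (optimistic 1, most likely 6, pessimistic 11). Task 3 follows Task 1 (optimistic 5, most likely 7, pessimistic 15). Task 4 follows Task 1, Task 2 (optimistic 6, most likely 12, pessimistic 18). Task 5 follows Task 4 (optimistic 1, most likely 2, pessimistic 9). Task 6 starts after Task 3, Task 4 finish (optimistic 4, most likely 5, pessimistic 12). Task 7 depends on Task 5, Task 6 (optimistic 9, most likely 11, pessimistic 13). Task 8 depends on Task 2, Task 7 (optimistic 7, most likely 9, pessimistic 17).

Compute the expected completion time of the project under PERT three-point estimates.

54 hours

te_Task 1 = (11 + 4·14 + 23)/6 = 90/6 = 15
te_Task 2 = (1 + 4·6 + 11)/6 = 36/6 = 6
te_Task 3 = (5 + 4·7 + 15)/6 = 48/6 = 8
te_Task 4 = (6 + 4·12 + 18)/6 = 72/6 = 12
te_Task 5 = (1 + 4·2 + 9)/6 = 18/6 = 3
te_Task 6 = (4 + 4·5 + 12)/6 = 36/6 = 6
te_Task 7 = (9 + 4·11 + 13)/6 = 66/6 = 11
te_Task 8 = (7 + 4·9 + 17)/6 = 60/6 = 10

Forward pass:
ES_Task 1 = 0; EF_Task 1 = 15
ES_Task 2 = 0; EF_Task 2 = 6
ES_Task 3 = 15; EF_Task 3 = 15+8 = 23
ES_Task 4 = max(EF_Task 1=15, EF_Task 2=6) = 15; EF_Task 4 = 15+12 = 27
ES_Task 5 = 27; EF_Task 5 = 27+3 = 30
ES_Task 6 = max(EF_Task 3=23, EF_Task 4=27) = 27; EF_Task 6 = 27+6 = 33
ES_Task 7 = max(EF_Task 5=30, EF_Task 6=33) = 33; EF_Task 7 = 33+11 = 44
ES_Task 8 = max(EF_Task 2=6, EF_Task 7=44) = 44; EF_Task 8 = 44+10 = 54
Expected project duration μ = 54 hours. Critical path: Task 1 → Task 4 → Task 6 → Task 7 → Task 8.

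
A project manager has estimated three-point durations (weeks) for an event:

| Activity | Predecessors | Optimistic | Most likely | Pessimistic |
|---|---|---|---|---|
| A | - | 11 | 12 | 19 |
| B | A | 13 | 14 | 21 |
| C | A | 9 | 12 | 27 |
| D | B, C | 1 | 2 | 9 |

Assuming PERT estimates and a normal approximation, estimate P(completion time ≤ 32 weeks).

0.667

te_A = (11 + 4·12 + 19)/6 = 78/6 = 13; σ²_A = ((19−11)/6)² = 1.778
te_B = (13 + 4·14 + 21)/6 = 90/6 = 15; σ²_B = ((21−13)/6)² = 1.778
te_C = (9 + 4·12 + 27)/6 = 84/6 = 14; σ²_C = ((27−9)/6)² = 9.000
te_D = (1 + 4·2 + 9)/6 = 18/6 = 3; σ²_D = ((9−1)/6)² = 1.778

Forward pass:
ES_A = 0; EF_A = 13
ES_B = 13; EF_B = 13+15 = 28
ES_C = 13; EF_C = 13+14 = 27
ES_D = max(EF_B=28, EF_C=27) = 28; EF_D = 28+3 = 31
Expected project duration μ = 31 weeks. Critical path: A → B → D.

Variance along critical path = 1.778 + 1.778 + 1.778 = 5.333; σ = √5.333 = 2.309 weeks.
Z = (32 − 31) / 2.309 = 0.433
P(T ≤ 32) = Φ(0.433) ≈ 0.667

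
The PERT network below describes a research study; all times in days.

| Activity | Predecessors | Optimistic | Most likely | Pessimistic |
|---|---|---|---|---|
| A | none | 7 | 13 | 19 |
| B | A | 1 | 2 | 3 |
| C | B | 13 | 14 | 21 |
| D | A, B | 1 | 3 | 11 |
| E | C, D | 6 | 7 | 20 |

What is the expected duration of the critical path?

te_A = (7 + 4·13 + 19)/6 = 78/6 = 13
te_B = (1 + 4·2 + 3)/6 = 12/6 = 2
te_C = (13 + 4·14 + 21)/6 = 90/6 = 15
te_D = (1 + 4·3 + 11)/6 = 24/6 = 4
te_E = (6 + 4·7 + 20)/6 = 54/6 = 9

Forward pass:
ES_A = 0; EF_A = 13
ES_B = 13; EF_B = 13+2 = 15
ES_C = 15; EF_C = 15+15 = 30
ES_D = max(EF_A=13, EF_B=15) = 15; EF_D = 15+4 = 19
ES_E = max(EF_C=30, EF_D=19) = 30; EF_E = 30+9 = 39
Expected project duration μ = 39 days. Critical path: A → B → C → E.

39 days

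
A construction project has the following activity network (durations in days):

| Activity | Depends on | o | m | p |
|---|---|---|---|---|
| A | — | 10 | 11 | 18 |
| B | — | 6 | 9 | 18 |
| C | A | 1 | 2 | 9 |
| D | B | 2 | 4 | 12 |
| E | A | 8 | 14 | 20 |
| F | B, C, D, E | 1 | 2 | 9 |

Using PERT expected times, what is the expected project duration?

te_A = (10 + 4·11 + 18)/6 = 72/6 = 12
te_B = (6 + 4·9 + 18)/6 = 60/6 = 10
te_C = (1 + 4·2 + 9)/6 = 18/6 = 3
te_D = (2 + 4·4 + 12)/6 = 30/6 = 5
te_E = (8 + 4·14 + 20)/6 = 84/6 = 14
te_F = (1 + 4·2 + 9)/6 = 18/6 = 3

Forward pass:
ES_A = 0; EF_A = 12
ES_B = 0; EF_B = 10
ES_C = 12; EF_C = 12+3 = 15
ES_D = 10; EF_D = 10+5 = 15
ES_E = 12; EF_E = 12+14 = 26
ES_F = max(EF_B=10, EF_C=15, EF_D=15, EF_E=26) = 26; EF_F = 26+3 = 29
Expected project duration μ = 29 days. Critical path: A → E → F.

29 days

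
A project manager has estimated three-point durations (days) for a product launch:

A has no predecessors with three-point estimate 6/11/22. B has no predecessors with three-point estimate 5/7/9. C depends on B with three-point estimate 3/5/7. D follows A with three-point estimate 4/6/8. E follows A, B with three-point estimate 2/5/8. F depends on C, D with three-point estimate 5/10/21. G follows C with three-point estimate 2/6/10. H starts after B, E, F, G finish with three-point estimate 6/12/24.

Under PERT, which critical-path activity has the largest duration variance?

te_A = (6 + 4·11 + 22)/6 = 72/6 = 12; σ²_A = ((22−6)/6)² = 7.111
te_B = (5 + 4·7 + 9)/6 = 42/6 = 7; σ²_B = ((9−5)/6)² = 0.444
te_C = (3 + 4·5 + 7)/6 = 30/6 = 5; σ²_C = ((7−3)/6)² = 0.444
te_D = (4 + 4·6 + 8)/6 = 36/6 = 6; σ²_D = ((8−4)/6)² = 0.444
te_E = (2 + 4·5 + 8)/6 = 30/6 = 5; σ²_E = ((8−2)/6)² = 1.000
te_F = (5 + 4·10 + 21)/6 = 66/6 = 11; σ²_F = ((21−5)/6)² = 7.111
te_G = (2 + 4·6 + 10)/6 = 36/6 = 6; σ²_G = ((10−2)/6)² = 1.778
te_H = (6 + 4·12 + 24)/6 = 78/6 = 13; σ²_H = ((24−6)/6)² = 9.000

Forward pass:
ES_A = 0; EF_A = 12
ES_B = 0; EF_B = 7
ES_C = 7; EF_C = 7+5 = 12
ES_D = 12; EF_D = 12+6 = 18
ES_E = max(EF_A=12, EF_B=7) = 12; EF_E = 12+5 = 17
ES_F = max(EF_C=12, EF_D=18) = 18; EF_F = 18+11 = 29
ES_G = 12; EF_G = 12+6 = 18
ES_H = max(EF_B=7, EF_E=17, EF_F=29, EF_G=18) = 29; EF_H = 29+13 = 42
Expected project duration μ = 42 days. Critical path: A → D → F → H.

Variances on critical path: σ²_A=7.111, σ²_D=0.444, σ²_F=7.111, σ²_H=9.000.
Largest is σ²_H = 9.000.

H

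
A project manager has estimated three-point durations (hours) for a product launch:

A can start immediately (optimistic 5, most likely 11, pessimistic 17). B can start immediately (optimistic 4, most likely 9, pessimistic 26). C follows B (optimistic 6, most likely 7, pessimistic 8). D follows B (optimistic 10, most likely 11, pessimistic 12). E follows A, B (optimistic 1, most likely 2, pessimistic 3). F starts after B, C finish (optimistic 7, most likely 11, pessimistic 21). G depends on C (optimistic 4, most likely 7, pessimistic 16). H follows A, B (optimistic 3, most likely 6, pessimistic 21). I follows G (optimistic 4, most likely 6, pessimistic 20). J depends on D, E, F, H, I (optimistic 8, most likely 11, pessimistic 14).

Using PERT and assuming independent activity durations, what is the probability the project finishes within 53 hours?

0.943

te_A = (5 + 4·11 + 17)/6 = 66/6 = 11; σ²_A = ((17−5)/6)² = 4.000
te_B = (4 + 4·9 + 26)/6 = 66/6 = 11; σ²_B = ((26−4)/6)² = 13.444
te_C = (6 + 4·7 + 8)/6 = 42/6 = 7; σ²_C = ((8−6)/6)² = 0.111
te_D = (10 + 4·11 + 12)/6 = 66/6 = 11; σ²_D = ((12−10)/6)² = 0.111
te_E = (1 + 4·2 + 3)/6 = 12/6 = 2; σ²_E = ((3−1)/6)² = 0.111
te_F = (7 + 4·11 + 21)/6 = 72/6 = 12; σ²_F = ((21−7)/6)² = 5.444
te_G = (4 + 4·7 + 16)/6 = 48/6 = 8; σ²_G = ((16−4)/6)² = 4.000
te_H = (3 + 4·6 + 21)/6 = 48/6 = 8; σ²_H = ((21−3)/6)² = 9.000
te_I = (4 + 4·6 + 20)/6 = 48/6 = 8; σ²_I = ((20−4)/6)² = 7.111
te_J = (8 + 4·11 + 14)/6 = 66/6 = 11; σ²_J = ((14−8)/6)² = 1.000

Forward pass:
ES_A = 0; EF_A = 11
ES_B = 0; EF_B = 11
ES_C = 11; EF_C = 11+7 = 18
ES_D = 11; EF_D = 11+11 = 22
ES_E = max(EF_A=11, EF_B=11) = 11; EF_E = 11+2 = 13
ES_F = max(EF_B=11, EF_C=18) = 18; EF_F = 18+12 = 30
ES_G = 18; EF_G = 18+8 = 26
ES_H = max(EF_A=11, EF_B=11) = 11; EF_H = 11+8 = 19
ES_I = 26; EF_I = 26+8 = 34
ES_J = max(EF_D=22, EF_E=13, EF_F=30, EF_H=19, EF_I=34) = 34; EF_J = 34+11 = 45
Expected project duration μ = 45 hours. Critical path: B → C → G → I → J.

Variance along critical path = 13.444 + 0.111 + 4.000 + 7.111 + 1.000 = 25.667; σ = √25.667 = 5.066 hours.
Z = (53 − 45) / 5.066 = 1.579
P(T ≤ 53) = Φ(1.579) ≈ 0.943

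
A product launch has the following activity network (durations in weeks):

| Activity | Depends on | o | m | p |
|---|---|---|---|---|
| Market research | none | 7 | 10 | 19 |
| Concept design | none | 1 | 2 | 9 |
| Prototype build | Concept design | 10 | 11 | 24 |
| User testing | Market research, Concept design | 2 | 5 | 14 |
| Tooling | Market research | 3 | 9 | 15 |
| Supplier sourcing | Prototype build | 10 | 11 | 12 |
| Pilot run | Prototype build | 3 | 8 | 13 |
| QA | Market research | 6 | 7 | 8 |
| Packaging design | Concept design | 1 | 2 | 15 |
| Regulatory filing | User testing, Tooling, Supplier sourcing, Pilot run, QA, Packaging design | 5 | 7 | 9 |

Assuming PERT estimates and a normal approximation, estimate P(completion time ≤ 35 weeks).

te_Market research = (7 + 4·10 + 19)/6 = 66/6 = 11; σ²_Market research = ((19−7)/6)² = 4.000
te_Concept design = (1 + 4·2 + 9)/6 = 18/6 = 3; σ²_Concept design = ((9−1)/6)² = 1.778
te_Prototype build = (10 + 4·11 + 24)/6 = 78/6 = 13; σ²_Prototype build = ((24−10)/6)² = 5.444
te_User testing = (2 + 4·5 + 14)/6 = 36/6 = 6; σ²_User testing = ((14−2)/6)² = 4.000
te_Tooling = (3 + 4·9 + 15)/6 = 54/6 = 9; σ²_Tooling = ((15−3)/6)² = 4.000
te_Supplier sourcing = (10 + 4·11 + 12)/6 = 66/6 = 11; σ²_Supplier sourcing = ((12−10)/6)² = 0.111
te_Pilot run = (3 + 4·8 + 13)/6 = 48/6 = 8; σ²_Pilot run = ((13−3)/6)² = 2.778
te_QA = (6 + 4·7 + 8)/6 = 42/6 = 7; σ²_QA = ((8−6)/6)² = 0.111
te_Packaging design = (1 + 4·2 + 15)/6 = 24/6 = 4; σ²_Packaging design = ((15−1)/6)² = 5.444
te_Regulatory filing = (5 + 4·7 + 9)/6 = 42/6 = 7; σ²_Regulatory filing = ((9−5)/6)² = 0.444

Forward pass:
ES_Market research = 0; EF_Market research = 11
ES_Concept design = 0; EF_Concept design = 3
ES_Prototype build = 3; EF_Prototype build = 3+13 = 16
ES_User testing = max(EF_Market research=11, EF_Concept design=3) = 11; EF_User testing = 11+6 = 17
ES_Tooling = 11; EF_Tooling = 11+9 = 20
ES_Supplier sourcing = 16; EF_Supplier sourcing = 16+11 = 27
ES_Pilot run = 16; EF_Pilot run = 16+8 = 24
ES_QA = 11; EF_QA = 11+7 = 18
ES_Packaging design = 3; EF_Packaging design = 3+4 = 7
ES_Regulatory filing = max(EF_User testing=17, EF_Tooling=20, EF_Supplier sourcing=27, EF_Pilot run=24, EF_QA=18, EF_Packaging design=7) = 27; EF_Regulatory filing = 27+7 = 34
Expected project duration μ = 34 weeks. Critical path: Concept design → Prototype build → Supplier sourcing → Regulatory filing.

Variance along critical path = 1.778 + 5.444 + 0.111 + 0.444 = 7.778; σ = √7.778 = 2.789 weeks.
Z = (35 − 34) / 2.789 = 0.359
P(T ≤ 35) = Φ(0.359) ≈ 0.640

0.640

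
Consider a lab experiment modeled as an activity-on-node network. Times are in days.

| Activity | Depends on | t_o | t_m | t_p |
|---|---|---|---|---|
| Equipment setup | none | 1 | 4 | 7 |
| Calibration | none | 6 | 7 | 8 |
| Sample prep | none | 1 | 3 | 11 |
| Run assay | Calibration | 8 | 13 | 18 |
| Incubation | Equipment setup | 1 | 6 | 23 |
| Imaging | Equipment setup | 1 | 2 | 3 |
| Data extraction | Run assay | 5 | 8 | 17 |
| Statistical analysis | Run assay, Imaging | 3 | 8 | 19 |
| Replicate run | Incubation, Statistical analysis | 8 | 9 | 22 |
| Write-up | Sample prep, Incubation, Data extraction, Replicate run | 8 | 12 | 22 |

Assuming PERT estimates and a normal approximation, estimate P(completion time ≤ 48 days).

0.137

te_Equipment setup = (1 + 4·4 + 7)/6 = 24/6 = 4; σ²_Equipment setup = ((7−1)/6)² = 1.000
te_Calibration = (6 + 4·7 + 8)/6 = 42/6 = 7; σ²_Calibration = ((8−6)/6)² = 0.111
te_Sample prep = (1 + 4·3 + 11)/6 = 24/6 = 4; σ²_Sample prep = ((11−1)/6)² = 2.778
te_Run assay = (8 + 4·13 + 18)/6 = 78/6 = 13; σ²_Run assay = ((18−8)/6)² = 2.778
te_Incubation = (1 + 4·6 + 23)/6 = 48/6 = 8; σ²_Incubation = ((23−1)/6)² = 13.444
te_Imaging = (1 + 4·2 + 3)/6 = 12/6 = 2; σ²_Imaging = ((3−1)/6)² = 0.111
te_Data extraction = (5 + 4·8 + 17)/6 = 54/6 = 9; σ²_Data extraction = ((17−5)/6)² = 4.000
te_Statistical analysis = (3 + 4·8 + 19)/6 = 54/6 = 9; σ²_Statistical analysis = ((19−3)/6)² = 7.111
te_Replicate run = (8 + 4·9 + 22)/6 = 66/6 = 11; σ²_Replicate run = ((22−8)/6)² = 5.444
te_Write-up = (8 + 4·12 + 22)/6 = 78/6 = 13; σ²_Write-up = ((22−8)/6)² = 5.444

Forward pass:
ES_Equipment setup = 0; EF_Equipment setup = 4
ES_Calibration = 0; EF_Calibration = 7
ES_Sample prep = 0; EF_Sample prep = 4
ES_Run assay = 7; EF_Run assay = 7+13 = 20
ES_Incubation = 4; EF_Incubation = 4+8 = 12
ES_Imaging = 4; EF_Imaging = 4+2 = 6
ES_Data extraction = 20; EF_Data extraction = 20+9 = 29
ES_Statistical analysis = max(EF_Run assay=20, EF_Imaging=6) = 20; EF_Statistical analysis = 20+9 = 29
ES_Replicate run = max(EF_Incubation=12, EF_Statistical analysis=29) = 29; EF_Replicate run = 29+11 = 40
ES_Write-up = max(EF_Sample prep=4, EF_Incubation=12, EF_Data extraction=29, EF_Replicate run=40) = 40; EF_Write-up = 40+13 = 53
Expected project duration μ = 53 days. Critical path: Calibration → Run assay → Statistical analysis → Replicate run → Write-up.

Variance along critical path = 0.111 + 2.778 + 7.111 + 5.444 + 5.444 = 20.889; σ = √20.889 = 4.570 days.
Z = (48 − 53) / 4.570 = -1.094
P(T ≤ 48) = Φ(-1.094) ≈ 0.137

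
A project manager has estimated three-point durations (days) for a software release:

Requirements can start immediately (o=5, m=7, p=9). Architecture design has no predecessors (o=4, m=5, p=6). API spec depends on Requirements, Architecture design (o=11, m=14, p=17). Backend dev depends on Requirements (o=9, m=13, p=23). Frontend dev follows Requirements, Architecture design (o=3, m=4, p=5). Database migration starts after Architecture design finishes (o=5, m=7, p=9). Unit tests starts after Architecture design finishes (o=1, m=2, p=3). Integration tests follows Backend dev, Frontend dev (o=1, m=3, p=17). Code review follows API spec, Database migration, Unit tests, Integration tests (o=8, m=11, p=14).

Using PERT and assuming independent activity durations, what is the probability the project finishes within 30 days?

te_Requirements = (5 + 4·7 + 9)/6 = 42/6 = 7; σ²_Requirements = ((9−5)/6)² = 0.444
te_Architecture design = (4 + 4·5 + 6)/6 = 30/6 = 5; σ²_Architecture design = ((6−4)/6)² = 0.111
te_API spec = (11 + 4·14 + 17)/6 = 84/6 = 14; σ²_API spec = ((17−11)/6)² = 1.000
te_Backend dev = (9 + 4·13 + 23)/6 = 84/6 = 14; σ²_Backend dev = ((23−9)/6)² = 5.444
te_Frontend dev = (3 + 4·4 + 5)/6 = 24/6 = 4; σ²_Frontend dev = ((5−3)/6)² = 0.111
te_Database migration = (5 + 4·7 + 9)/6 = 42/6 = 7; σ²_Database migration = ((9−5)/6)² = 0.444
te_Unit tests = (1 + 4·2 + 3)/6 = 12/6 = 2; σ²_Unit tests = ((3−1)/6)² = 0.111
te_Integration tests = (1 + 4·3 + 17)/6 = 30/6 = 5; σ²_Integration tests = ((17−1)/6)² = 7.111
te_Code review = (8 + 4·11 + 14)/6 = 66/6 = 11; σ²_Code review = ((14−8)/6)² = 1.000

Forward pass:
ES_Requirements = 0; EF_Requirements = 7
ES_Architecture design = 0; EF_Architecture design = 5
ES_API spec = max(EF_Requirements=7, EF_Architecture design=5) = 7; EF_API spec = 7+14 = 21
ES_Backend dev = 7; EF_Backend dev = 7+14 = 21
ES_Frontend dev = max(EF_Requirements=7, EF_Architecture design=5) = 7; EF_Frontend dev = 7+4 = 11
ES_Database migration = 5; EF_Database migration = 5+7 = 12
ES_Unit tests = 5; EF_Unit tests = 5+2 = 7
ES_Integration tests = max(EF_Backend dev=21, EF_Frontend dev=11) = 21; EF_Integration tests = 21+5 = 26
ES_Code review = max(EF_API spec=21, EF_Database migration=12, EF_Unit tests=7, EF_Integration tests=26) = 26; EF_Code review = 26+11 = 37
Expected project duration μ = 37 days. Critical path: Requirements → Backend dev → Integration tests → Code review.

Variance along critical path = 0.444 + 5.444 + 7.111 + 1.000 = 14.000; σ = √14.000 = 3.742 days.
Z = (30 − 37) / 3.742 = -1.871
P(T ≤ 30) = Φ(-1.871) ≈ 0.031

0.031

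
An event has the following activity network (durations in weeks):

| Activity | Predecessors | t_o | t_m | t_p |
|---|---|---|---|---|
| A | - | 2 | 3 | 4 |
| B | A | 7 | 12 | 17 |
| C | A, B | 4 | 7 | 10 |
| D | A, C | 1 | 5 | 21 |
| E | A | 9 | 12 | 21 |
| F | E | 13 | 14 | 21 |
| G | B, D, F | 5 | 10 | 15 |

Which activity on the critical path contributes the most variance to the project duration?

E

te_A = (2 + 4·3 + 4)/6 = 18/6 = 3; σ²_A = ((4−2)/6)² = 0.111
te_B = (7 + 4·12 + 17)/6 = 72/6 = 12; σ²_B = ((17−7)/6)² = 2.778
te_C = (4 + 4·7 + 10)/6 = 42/6 = 7; σ²_C = ((10−4)/6)² = 1.000
te_D = (1 + 4·5 + 21)/6 = 42/6 = 7; σ²_D = ((21−1)/6)² = 11.111
te_E = (9 + 4·12 + 21)/6 = 78/6 = 13; σ²_E = ((21−9)/6)² = 4.000
te_F = (13 + 4·14 + 21)/6 = 90/6 = 15; σ²_F = ((21−13)/6)² = 1.778
te_G = (5 + 4·10 + 15)/6 = 60/6 = 10; σ²_G = ((15−5)/6)² = 2.778

Forward pass:
ES_A = 0; EF_A = 3
ES_B = 3; EF_B = 3+12 = 15
ES_C = max(EF_A=3, EF_B=15) = 15; EF_C = 15+7 = 22
ES_D = max(EF_A=3, EF_C=22) = 22; EF_D = 22+7 = 29
ES_E = 3; EF_E = 3+13 = 16
ES_F = 16; EF_F = 16+15 = 31
ES_G = max(EF_B=15, EF_D=29, EF_F=31) = 31; EF_G = 31+10 = 41
Expected project duration μ = 41 weeks. Critical path: A → E → F → G.

Variances on critical path: σ²_A=0.111, σ²_E=4.000, σ²_F=1.778, σ²_G=2.778.
Largest is σ²_E = 4.000.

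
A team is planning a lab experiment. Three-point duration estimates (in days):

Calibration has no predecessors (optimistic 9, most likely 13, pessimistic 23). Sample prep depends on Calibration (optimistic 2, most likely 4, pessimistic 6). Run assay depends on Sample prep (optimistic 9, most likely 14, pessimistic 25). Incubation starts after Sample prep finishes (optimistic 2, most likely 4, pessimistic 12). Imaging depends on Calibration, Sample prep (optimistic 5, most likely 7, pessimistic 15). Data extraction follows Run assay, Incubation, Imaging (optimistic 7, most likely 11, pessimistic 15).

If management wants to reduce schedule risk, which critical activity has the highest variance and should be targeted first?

Run assay

te_Calibration = (9 + 4·13 + 23)/6 = 84/6 = 14; σ²_Calibration = ((23−9)/6)² = 5.444
te_Sample prep = (2 + 4·4 + 6)/6 = 24/6 = 4; σ²_Sample prep = ((6−2)/6)² = 0.444
te_Run assay = (9 + 4·14 + 25)/6 = 90/6 = 15; σ²_Run assay = ((25−9)/6)² = 7.111
te_Incubation = (2 + 4·4 + 12)/6 = 30/6 = 5; σ²_Incubation = ((12−2)/6)² = 2.778
te_Imaging = (5 + 4·7 + 15)/6 = 48/6 = 8; σ²_Imaging = ((15−5)/6)² = 2.778
te_Data extraction = (7 + 4·11 + 15)/6 = 66/6 = 11; σ²_Data extraction = ((15−7)/6)² = 1.778

Forward pass:
ES_Calibration = 0; EF_Calibration = 14
ES_Sample prep = 14; EF_Sample prep = 14+4 = 18
ES_Run assay = 18; EF_Run assay = 18+15 = 33
ES_Incubation = 18; EF_Incubation = 18+5 = 23
ES_Imaging = max(EF_Calibration=14, EF_Sample prep=18) = 18; EF_Imaging = 18+8 = 26
ES_Data extraction = max(EF_Run assay=33, EF_Incubation=23, EF_Imaging=26) = 33; EF_Data extraction = 33+11 = 44
Expected project duration μ = 44 days. Critical path: Calibration → Sample prep → Run assay → Data extraction.

Variances on critical path: σ²_Calibration=5.444, σ²_Sample prep=0.444, σ²_Run assay=7.111, σ²_Data extraction=1.778.
Largest is σ²_Run assay = 7.111.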